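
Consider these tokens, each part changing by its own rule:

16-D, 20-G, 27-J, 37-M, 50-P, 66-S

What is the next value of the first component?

For the first component, differences are 4, 7, 10, … (increasing by 3 each time): 16, 20, 27, 37, 50, 66 → 85.
Letter: letters move forward 3 places in the alphabet, so D, G, J, M, P, S → V.

85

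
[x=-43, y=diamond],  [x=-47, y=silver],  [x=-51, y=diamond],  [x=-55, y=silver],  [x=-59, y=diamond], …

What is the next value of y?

silver

For the y, alternates diamond ↔ silver: diamond, silver, diamond, silver, diamond → silver.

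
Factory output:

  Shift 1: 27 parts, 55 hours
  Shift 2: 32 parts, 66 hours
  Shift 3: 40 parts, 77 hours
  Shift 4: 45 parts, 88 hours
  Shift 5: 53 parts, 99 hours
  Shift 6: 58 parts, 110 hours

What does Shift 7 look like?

66 parts, 121 hours

Parts — alternating steps +5, +8, +5, +8, …: 27, 32, 40, 45, 53, 58 → 66.
Hours: +11 each step; 55, 66, 77, 88, 99, 110 → 121.
Putting it together: 66 parts, 121 hours.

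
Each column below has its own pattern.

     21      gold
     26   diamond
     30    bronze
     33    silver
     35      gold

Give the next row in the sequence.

36  diamond

First component goes 21, 26, 30, 33, 35 → 36 (differences are 5, 4, 3, … (decreasing by 1 each time)).
For the rank, repeats gold → diamond → bronze → silver: gold, diamond, bronze, silver, gold → diamond.
So the next row is 36  diamond.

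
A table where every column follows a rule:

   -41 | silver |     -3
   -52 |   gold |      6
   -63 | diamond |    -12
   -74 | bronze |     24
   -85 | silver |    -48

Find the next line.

-96  gold  96

First component goes -41, -52, -63, -74, -85 → -96 (−11 each step).
Rank: repeats silver → gold → diamond → bronze, so silver, gold, diamond, bronze, silver → gold.
Third component goes -3, 6, -12, 24, -48 → 96 (×(-2) each step).
So the next line is -96  gold  96.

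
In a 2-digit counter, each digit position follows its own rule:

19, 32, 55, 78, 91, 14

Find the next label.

For the first digit, +2 each step, mod 10: 1, 3, 5, 7, 9, 1 → 3.
Second digit: +3 each step, mod 10; 9, 2, 5, 8, 1, 4 → 7.
So the next label is 37.

37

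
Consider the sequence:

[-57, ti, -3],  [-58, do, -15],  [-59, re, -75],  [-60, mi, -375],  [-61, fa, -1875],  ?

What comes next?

First entry goes -57, -58, -59, -60, -61 → -62 (−1 each step).
Note goes ti, do, re, mi, fa → sol (runs through the solfège scale do→ti).
For the third entry, ×5 each step: -3, -15, -75, -375, -1875 → -9375.
Combining the parts gives [-62, sol, -9375].

[-62, sol, -9375]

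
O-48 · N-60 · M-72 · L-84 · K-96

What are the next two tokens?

Letter: O, N, M, L, K → J → I (letters move back 1 place in the alphabet).
For the second component, +12 each step: 48, 60, 72, 84, 96 → 108 → 120.
So the next two tokens are J-108 and I-120.

J-108, I-120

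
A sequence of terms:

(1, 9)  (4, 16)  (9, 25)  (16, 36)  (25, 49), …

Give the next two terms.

First entry: 1, 4, 9, 16, 25 → 36 → 49 (perfect squares: 1², 2², 3², …).
Second entry — perfect squares: 3², 4², 5², …: 9, 16, 25, 36, 49 → 64 → 81.
Putting the parts together: (36, 64) and then (49, 81).

(36, 64), (49, 81)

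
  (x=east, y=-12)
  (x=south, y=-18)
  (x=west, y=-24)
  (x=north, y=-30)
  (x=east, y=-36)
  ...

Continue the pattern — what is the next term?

For the x, repeats east → south → west → north: east, south, west, north, east → south.
Y: −6 each step, so -12, -18, -24, -30, -36 → -42.
Putting it together: (x=south, y=-42).

(x=south, y=-42)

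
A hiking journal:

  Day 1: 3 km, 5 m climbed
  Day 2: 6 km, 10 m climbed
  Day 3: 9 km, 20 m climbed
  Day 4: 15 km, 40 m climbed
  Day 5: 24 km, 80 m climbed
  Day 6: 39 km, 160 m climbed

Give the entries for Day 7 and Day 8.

Km: each term is the sum of the two before it, so 3, 6, 9, 15, 24, 39 → 63 → 102.
M climbed: 5, 10, 20, 40, 80, 160 → 320 → 640 (×2 each step).
So the next two lines are 63 km, 320 m climbed and 102 km, 640 m climbed.

63 km, 320 m climbed; 102 km, 640 m climbed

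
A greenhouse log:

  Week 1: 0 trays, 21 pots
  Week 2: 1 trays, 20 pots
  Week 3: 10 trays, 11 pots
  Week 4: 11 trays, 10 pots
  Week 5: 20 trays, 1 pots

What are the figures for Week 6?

For the trays, alternating steps +1, +9, +1, +9, …: 0, 1, 10, 11, 20 → 21.
Pots: together with the trays always sums to 21; 21, 20, 11, 10, 1 → 0.
Putting it together: 21 trays, 0 pots.

21 trays, 0 pots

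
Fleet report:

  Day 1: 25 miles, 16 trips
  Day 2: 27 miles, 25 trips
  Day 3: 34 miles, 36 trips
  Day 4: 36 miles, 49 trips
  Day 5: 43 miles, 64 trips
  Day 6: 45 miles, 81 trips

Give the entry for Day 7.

52 miles, 100 trips

Miles goes 25, 27, 34, 36, 43, 45 → 52 (alternating steps +2, +7, +2, +7, …).
Trips: 16, 25, 36, 49, 64, 81 → 100 (perfect squares: 4², 5², 6², …).
Putting it together: 52 miles, 100 trips.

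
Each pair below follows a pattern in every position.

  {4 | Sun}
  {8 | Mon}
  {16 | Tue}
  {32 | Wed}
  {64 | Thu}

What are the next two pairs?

For the first slot, ×2 each step: 4, 8, 16, 32, 64 → 128 → 256.
Day goes Sun, Mon, Tue, Wed, Thu → Fri → Sat (runs through the weekdays Mon→Sun).
So the next two pairs are {128 | Fri} and {256 | Sat}.

{128 | Fri}, {256 | Sat}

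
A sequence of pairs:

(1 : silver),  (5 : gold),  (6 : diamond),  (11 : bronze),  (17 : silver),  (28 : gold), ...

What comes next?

First coordinate goes 1, 5, 6, 11, 17, 28 → 45 (each term is the sum of the two before it).
Rank: repeats silver → gold → diamond → bronze, so silver, gold, diamond, bronze, silver, gold → diamond.
Putting it together: (45 : diamond).

(45 : diamond)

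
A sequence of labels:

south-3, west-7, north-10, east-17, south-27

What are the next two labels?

west-44, north-71

Direction — repeats south → west → north → east: south, west, north, east, south → west → north.
For the second component, each term is the sum of the two before it: 3, 7, 10, 17, 27 → 44 → 71.
So the next two labels are west-44 and north-71.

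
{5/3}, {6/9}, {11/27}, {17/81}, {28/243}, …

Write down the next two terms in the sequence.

First component goes 5, 6, 11, 17, 28 → 45 → 73 (each term is the sum of the two before it).
Second component: ×3 each step; 3, 9, 27, 81, 243 → 729 → 2187.
Putting the parts together: {45/729} and then {73/2187}.

{45/729}, {73/2187}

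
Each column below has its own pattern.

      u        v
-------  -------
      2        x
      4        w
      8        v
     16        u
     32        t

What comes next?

For the column u, ×2 each step: 2, 4, 8, 16, 32 → 64.
Column v: letters move back 1 place in the alphabet, so x, w, v, u, t → s.
Putting it together: 64  s.

64  s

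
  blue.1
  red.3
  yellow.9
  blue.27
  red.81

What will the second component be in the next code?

Second component: ×3 each step, so 1, 3, 9, 27, 81 → 243.

243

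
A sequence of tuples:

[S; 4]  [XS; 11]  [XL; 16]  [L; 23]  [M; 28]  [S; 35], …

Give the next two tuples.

[XS; 40], [XL; 47]

Size goes S, XS, XL, L, M, S → XS → XL (repeats S → XS → XL → L → M).
Second slot: alternating steps +7, +5, +7, +5, …; 4, 11, 16, 23, 28, 35 → 40 → 47.
So the next two tuples are [XS; 40] and [XL; 47].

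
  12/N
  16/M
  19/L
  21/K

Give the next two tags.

First component: 12, 16, 19, 21 → 22 → 22 (differences are 4, 3, 2, … (decreasing by 1 each time)).
Letter — letters move back 1 place in the alphabet: N, M, L, K → J → I.
So the next two tags are 22/J and 22/I.

22/J, 22/I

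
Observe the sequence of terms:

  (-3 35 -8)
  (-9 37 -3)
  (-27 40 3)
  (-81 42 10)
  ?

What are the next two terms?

First slot — ×3 each step: -3, -9, -27, -81 → -243 → -729.
Second slot — alternating steps +2, +3, +2, +3, …: 35, 37, 40, 42 → 45 → 47.
Third slot — differences are 5, 6, 7, … (increasing by 1 each time): -8, -3, 3, 10 → 18 → 27.
So the next two terms are (-243 45 18) and (-729 47 27).

(-243 45 18), (-729 47 27)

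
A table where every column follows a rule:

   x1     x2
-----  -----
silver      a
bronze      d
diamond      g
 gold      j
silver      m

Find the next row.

Column x1 goes silver, bronze, diamond, gold, silver → bronze (repeats silver → bronze → diamond → gold).
Column x2: letters move forward 3 places in the alphabet; a, d, g, j, m → p.
So the next row is bronze  p.

bronze  p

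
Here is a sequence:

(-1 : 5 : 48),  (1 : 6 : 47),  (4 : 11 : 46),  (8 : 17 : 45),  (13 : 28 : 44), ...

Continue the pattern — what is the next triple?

(19 : 45 : 43)

For the first component, differences are 2, 3, 4, … (increasing by 1 each time): -1, 1, 4, 8, 13 → 19.
Second component: each term is the sum of the two before it, so 5, 6, 11, 17, 28 → 45.
For the third component, −1 each step: 48, 47, 46, 45, 44 → 43.
Putting it together: (19 : 45 : 43).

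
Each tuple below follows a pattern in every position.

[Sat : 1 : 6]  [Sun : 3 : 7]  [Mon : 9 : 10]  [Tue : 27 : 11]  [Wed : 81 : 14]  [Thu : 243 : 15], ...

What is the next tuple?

[Fri : 729 : 18]

Day: runs through the weekdays Mon→Sun, so Sat, Sun, Mon, Tue, Wed, Thu → Fri.
Second value — ×3 each step: 1, 3, 9, 27, 81, 243 → 729.
For the third value, alternating steps +1, +3, +1, +3, …: 6, 7, 10, 11, 14, 15 → 18.
Putting it together: [Fri : 729 : 18].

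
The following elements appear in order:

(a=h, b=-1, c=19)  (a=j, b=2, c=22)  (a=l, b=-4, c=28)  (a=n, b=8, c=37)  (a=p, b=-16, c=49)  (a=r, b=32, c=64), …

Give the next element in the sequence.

A goes h, j, l, n, p, r → t (letters move forward 2 places in the alphabet).
B — ×(-2) each step: -1, 2, -4, 8, -16, 32 → -64.
C — differences are 3, 6, 9, … (increasing by 3 each time): 19, 22, 28, 37, 49, 64 → 82.
Combining the parts gives (a=t, b=-64, c=82).

(a=t, b=-64, c=82)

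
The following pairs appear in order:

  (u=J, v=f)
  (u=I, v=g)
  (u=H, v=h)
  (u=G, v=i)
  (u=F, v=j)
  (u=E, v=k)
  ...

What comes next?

U goes J, I, H, G, F, E → D (letters move back 1 place in the alphabet).
For the v, letters move forward 1 place in the alphabet: f, g, h, i, j, k → l.
So the next pair is (u=D, v=l).

(u=D, v=l)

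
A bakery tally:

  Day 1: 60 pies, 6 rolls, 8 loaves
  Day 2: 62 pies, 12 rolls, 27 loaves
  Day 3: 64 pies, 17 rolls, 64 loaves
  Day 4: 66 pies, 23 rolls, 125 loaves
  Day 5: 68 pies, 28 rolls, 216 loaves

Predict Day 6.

Pies: +2 each step; 60, 62, 64, 66, 68 → 70.
Rolls: alternating steps +6, +5, +6, +5, …, so 6, 12, 17, 23, 28 → 34.
For the loaves, perfect cubes: 2³, 3³, 4³, …: 8, 27, 64, 125, 216 → 343.
So the next record is 70 pies, 34 rolls, 343 loaves.

70 pies, 34 rolls, 343 loaves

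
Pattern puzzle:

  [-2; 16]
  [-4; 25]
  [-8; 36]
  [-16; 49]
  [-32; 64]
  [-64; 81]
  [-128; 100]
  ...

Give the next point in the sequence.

[-256; 121]

First component: -2, -4, -8, -16, -32, -64, -128 → -256 (×2 each step).
For the second component, perfect squares: 4², 5², 6², …: 16, 25, 36, 49, 64, 81, 100 → 121.
Putting it together: [-256; 121].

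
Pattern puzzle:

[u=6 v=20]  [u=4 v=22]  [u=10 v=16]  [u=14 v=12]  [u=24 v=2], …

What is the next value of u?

38

U goes 6, 4, 10, 14, 24 → 38 (each term is the sum of the two before it).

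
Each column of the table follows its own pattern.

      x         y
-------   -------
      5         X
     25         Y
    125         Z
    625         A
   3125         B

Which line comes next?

Column x: ×5 each step; 5, 25, 125, 625, 3125 → 15625.
Column y: letters move forward 1 place in the alphabet, wrapping Z→A; X, Y, Z, A, B → C.
Putting it together: 15625  C.

15625  C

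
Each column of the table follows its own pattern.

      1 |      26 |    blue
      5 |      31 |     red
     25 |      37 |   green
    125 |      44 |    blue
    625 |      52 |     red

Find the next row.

First component — ×5 each step: 1, 5, 25, 125, 625 → 3125.
Second component — differences are 5, 6, 7, … (increasing by 1 each time): 26, 31, 37, 44, 52 → 61.
Colour: blue, red, green, blue, red → green (repeats blue → red → green).
Putting it together: 3125  61  green.

3125  61  green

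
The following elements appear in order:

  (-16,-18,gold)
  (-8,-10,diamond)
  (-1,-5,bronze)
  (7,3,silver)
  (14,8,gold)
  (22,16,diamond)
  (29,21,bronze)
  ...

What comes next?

(37,29,silver)

First entry: alternating steps +8, +7, +8, +7, …, so -16, -8, -1, 7, 14, 22, 29 → 37.
Second entry — alternating steps +8, +5, +8, +5, …: -18, -10, -5, 3, 8, 16, 21 → 29.
Rank goes gold, diamond, bronze, silver, gold, diamond, bronze → silver (repeats gold → diamond → bronze → silver).
Combining the parts gives (37,29,silver).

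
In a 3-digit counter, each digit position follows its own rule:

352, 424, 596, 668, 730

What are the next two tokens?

802 then 974

First digit: 3, 4, 5, 6, 7 → 8 → 9 (+1 each step, mod 10).
Second digit — −3 each step, mod 10: 5, 2, 9, 6, 3 → 0 → 7.
Third digit: +2 each step, mod 10; 2, 4, 6, 8, 0 → 2 → 4.
So the next two tokens are 802 and 974.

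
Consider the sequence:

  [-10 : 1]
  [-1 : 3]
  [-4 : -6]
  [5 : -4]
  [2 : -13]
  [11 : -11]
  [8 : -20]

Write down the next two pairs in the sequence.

[17 : -18], [14 : -27]

First entry: -10, -1, -4, 5, 2, 11, 8 → 17 → 14 (alternating steps +9, −3, +9, −3, …).
Second entry: alternating steps +2, −9, +2, −9, …; 1, 3, -6, -4, -13, -11, -20 → -18 → -27.
Putting the parts together: [17 : -18] and then [14 : -27].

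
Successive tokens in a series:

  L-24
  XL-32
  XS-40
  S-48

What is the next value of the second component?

56

For the second component, +8 each step: 24, 32, 40, 48 → 56.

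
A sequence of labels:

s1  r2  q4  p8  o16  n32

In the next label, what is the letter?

Letter: s, r, q, p, o, n → m (letters move back 1 place in the alphabet).

m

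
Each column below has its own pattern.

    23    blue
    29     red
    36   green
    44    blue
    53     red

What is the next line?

First component: differences are 6, 7, 8, … (increasing by 1 each time); 23, 29, 36, 44, 53 → 63.
Colour goes blue, red, green, blue, red → green (repeats blue → red → green).
So the next line is 63  green.

63  green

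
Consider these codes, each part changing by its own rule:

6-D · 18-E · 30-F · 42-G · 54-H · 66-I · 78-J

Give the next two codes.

First component goes 6, 18, 30, 42, 54, 66, 78 → 90 → 102 (+12 each step).
Letter — letters move forward 1 place in the alphabet: D, E, F, G, H, I, J → K → L.
So the next two codes are 90-K and 102-L.

90-K then 102-L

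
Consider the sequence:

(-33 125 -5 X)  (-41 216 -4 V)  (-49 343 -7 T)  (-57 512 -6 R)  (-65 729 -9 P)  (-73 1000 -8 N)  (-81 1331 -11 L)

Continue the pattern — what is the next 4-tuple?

For the first entry, −8 each step: -33, -41, -49, -57, -65, -73, -81 → -89.
Second entry — perfect cubes: 5³, 6³, 7³, …: 125, 216, 343, 512, 729, 1000, 1331 → 1728.
Third entry — alternating steps +1, −3, +1, −3, …: -5, -4, -7, -6, -9, -8, -11 → -10.
Letter goes X, V, T, R, P, N, L → J (letters move back 2 places in the alphabet).
Combining the parts gives (-89 1728 -10 J).

(-89 1728 -10 J)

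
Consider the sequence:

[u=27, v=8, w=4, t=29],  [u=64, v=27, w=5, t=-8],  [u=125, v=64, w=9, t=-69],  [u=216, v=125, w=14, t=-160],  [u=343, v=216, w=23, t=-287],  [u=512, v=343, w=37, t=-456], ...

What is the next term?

U: perfect cubes: 3³, 4³, 5³, …; 27, 64, 125, 216, 343, 512 → 729.
V — perfect cubes: 2³, 3³, 4³, …: 8, 27, 64, 125, 216, 343 → 512.
W goes 4, 5, 9, 14, 23, 37 → 60 (each term is the sum of the two before it).
T: 29, -8, -69, -160, -287, -456 → -673 (together with the u always sums to 56).
Combining the parts gives [u=729, v=512, w=60, t=-673].

[u=729, v=512, w=60, t=-673]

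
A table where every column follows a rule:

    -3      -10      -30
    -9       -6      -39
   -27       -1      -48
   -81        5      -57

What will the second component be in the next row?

12

Second component: differences are 4, 5, 6, … (increasing by 1 each time); -10, -6, -1, 5 → 12.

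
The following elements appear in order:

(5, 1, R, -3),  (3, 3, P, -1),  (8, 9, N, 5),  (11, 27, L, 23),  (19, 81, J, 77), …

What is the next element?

(30, 243, H, 239)

First slot: each term is the sum of the two before it; 5, 3, 8, 11, 19 → 30.
Second slot: 1, 3, 9, 27, 81 → 243 (×3 each step).
Letter: letters move back 2 places in the alphabet, so R, P, N, L, J → H.
Fourth slot goes -3, -1, 5, 23, 77 → 239 (always 4 less than the second slot).
So the next element is (30, 243, H, 239).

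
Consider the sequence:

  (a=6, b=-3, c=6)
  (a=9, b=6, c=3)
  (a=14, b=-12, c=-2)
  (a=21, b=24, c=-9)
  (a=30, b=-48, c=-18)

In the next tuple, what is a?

A — differences are 3, 5, 7, … (increasing by 2 each time): 6, 9, 14, 21, 30 → 41.

41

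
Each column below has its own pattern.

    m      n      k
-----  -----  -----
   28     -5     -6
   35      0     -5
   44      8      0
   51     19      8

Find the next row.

60  33  19

Column m goes 28, 35, 44, 51 → 60 (alternating steps +7, +9, +7, +9, …).
For the column n, differences are 5, 8, 11, … (increasing by 3 each time): -5, 0, 8, 19 → 33.
Column k: always the previous value of the column n, so -6, -5, 0, 8 → 19.
So the next row is 60  33  19.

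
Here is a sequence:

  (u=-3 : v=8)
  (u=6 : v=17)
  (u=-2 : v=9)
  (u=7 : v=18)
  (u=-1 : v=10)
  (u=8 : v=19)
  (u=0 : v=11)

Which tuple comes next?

U goes -3, 6, -2, 7, -1, 8, 0 → 9 (alternating steps +9, −8, +9, −8, …).
V goes 8, 17, 9, 18, 10, 19, 11 → 20 (always 11 more than the u).
Putting it together: (u=9 : v=20).

(u=9 : v=20)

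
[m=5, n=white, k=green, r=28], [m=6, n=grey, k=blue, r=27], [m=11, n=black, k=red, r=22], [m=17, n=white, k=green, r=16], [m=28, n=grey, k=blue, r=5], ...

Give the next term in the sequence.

M — each term is the sum of the two before it: 5, 6, 11, 17, 28 → 45.
N: repeats white → grey → black, so white, grey, black, white, grey → black.
K goes green, blue, red, green, blue → red (repeats green → blue → red).
R goes 28, 27, 22, 16, 5 → -12 (together with the m always sums to 33).
Putting it together: [m=45, n=black, k=red, r=-12].

[m=45, n=black, k=red, r=-12]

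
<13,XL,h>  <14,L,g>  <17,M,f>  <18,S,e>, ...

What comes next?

First slot: alternating steps +1, +3, +1, +3, …; 13, 14, 17, 18 → 21.
Size: runs backward through clothing sizes XS→XL; XL, L, M, S → XS.
For the letter, letters move back 1 place in the alphabet: h, g, f, e → d.
So the next tuple is <21,XS,d>.

<21,XS,d>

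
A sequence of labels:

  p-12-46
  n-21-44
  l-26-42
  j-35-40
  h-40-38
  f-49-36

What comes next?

Letter: letters move back 2 places in the alphabet; p, n, l, j, h, f → d.
Second component: alternating steps +9, +5, +9, +5, …; 12, 21, 26, 35, 40, 49 → 54.
Third component: −2 each step, so 46, 44, 42, 40, 38, 36 → 34.
Putting it together: d-54-34.

d-54-34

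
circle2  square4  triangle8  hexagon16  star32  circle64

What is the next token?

square128

Shape: repeats circle → square → triangle → hexagon → star; circle, square, triangle, hexagon, star, circle → square.
Second component — ×2 each step: 2, 4, 8, 16, 32, 64 → 128.
So the next token is square128.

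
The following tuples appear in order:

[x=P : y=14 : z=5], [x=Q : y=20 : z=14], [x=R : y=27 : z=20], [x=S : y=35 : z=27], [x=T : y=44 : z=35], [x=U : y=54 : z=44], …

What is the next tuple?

X: P, Q, R, S, T, U → V (letters move forward 1 place in the alphabet).
Y: 14, 20, 27, 35, 44, 54 → 65 (differences are 6, 7, 8, … (increasing by 1 each time)).
Z: 5, 14, 20, 27, 35, 44 → 54 (always the previous value of the y).
Combining the parts gives [x=V : y=65 : z=54].

[x=V : y=65 : z=54]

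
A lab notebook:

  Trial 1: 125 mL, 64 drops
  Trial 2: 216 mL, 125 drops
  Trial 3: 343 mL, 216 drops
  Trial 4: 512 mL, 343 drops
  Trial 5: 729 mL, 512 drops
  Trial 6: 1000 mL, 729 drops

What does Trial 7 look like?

1331 mL, 1000 drops

ML: 125, 216, 343, 512, 729, 1000 → 1331 (perfect cubes: 5³, 6³, 7³, …).
Drops: 64, 125, 216, 343, 512, 729 → 1000 (perfect cubes: 4³, 5³, 6³, …).
Putting it together: 1331 mL, 1000 drops.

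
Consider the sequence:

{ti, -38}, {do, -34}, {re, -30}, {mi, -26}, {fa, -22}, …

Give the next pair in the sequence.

{sol, -18}

Note: ti, do, re, mi, fa → sol (runs through the solfège scale do→ti).
Second component — +4 each step: -38, -34, -30, -26, -22 → -18.
Putting it together: {sol, -18}.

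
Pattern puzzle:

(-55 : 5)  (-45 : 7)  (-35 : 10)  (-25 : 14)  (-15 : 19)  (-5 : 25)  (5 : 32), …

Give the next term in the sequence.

(15 : 40)

First slot goes -55, -45, -35, -25, -15, -5, 5 → 15 (+10 each step).
Second slot — differences are 2, 3, 4, … (increasing by 1 each time): 5, 7, 10, 14, 19, 25, 32 → 40.
Combining the parts gives (15 : 40).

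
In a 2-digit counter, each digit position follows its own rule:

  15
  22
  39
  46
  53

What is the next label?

60

First digit goes 1, 2, 3, 4, 5 → 6 (+1 each step, mod 10).
Second digit: 5, 2, 9, 6, 3 → 0 (−3 each step, mod 10).
So the next label is 60.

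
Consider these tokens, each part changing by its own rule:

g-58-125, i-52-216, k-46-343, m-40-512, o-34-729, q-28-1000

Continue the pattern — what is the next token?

s-22-1331

Letter — letters move forward 2 places in the alphabet: g, i, k, m, o, q → s.
Second component: −6 each step; 58, 52, 46, 40, 34, 28 → 22.
Third component: perfect cubes: 5³, 6³, 7³, …; 125, 216, 343, 512, 729, 1000 → 1331.
Combining the parts gives s-22-1331.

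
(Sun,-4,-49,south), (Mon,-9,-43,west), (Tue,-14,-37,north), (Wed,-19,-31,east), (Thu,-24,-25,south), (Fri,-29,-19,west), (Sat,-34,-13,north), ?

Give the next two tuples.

(Sun,-39,-7,east), (Mon,-44,-1,south)

Day — runs through the weekdays Mon→Sun: Sun, Mon, Tue, Wed, Thu, Fri, Sat → Sun → Mon.
For the second value, −5 each step: -4, -9, -14, -19, -24, -29, -34 → -39 → -44.
Third value goes -49, -43, -37, -31, -25, -19, -13 → -7 → -1 (+6 each step).
Direction — repeats south → west → north → east: south, west, north, east, south, west, north → east → south.
Putting the parts together: (Sun,-39,-7,east) and then (Mon,-44,-1,south).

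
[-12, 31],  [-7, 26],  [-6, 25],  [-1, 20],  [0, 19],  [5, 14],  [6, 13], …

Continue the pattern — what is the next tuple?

[11, 8]

For the first part, alternating steps +5, +1, +5, +1, …: -12, -7, -6, -1, 0, 5, 6 → 11.
Second part: 31, 26, 25, 20, 19, 14, 13 → 8 (together with the first part always sums to 19).
So the next tuple is [11, 8].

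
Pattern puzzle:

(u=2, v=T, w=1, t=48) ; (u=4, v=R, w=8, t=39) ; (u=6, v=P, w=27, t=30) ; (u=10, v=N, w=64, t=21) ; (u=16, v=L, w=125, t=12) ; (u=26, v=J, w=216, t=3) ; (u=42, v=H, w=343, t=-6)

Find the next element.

U: 2, 4, 6, 10, 16, 26, 42 → 68 (each term is the sum of the two before it).
V: letters move back 2 places in the alphabet, so T, R, P, N, L, J, H → F.
W goes 1, 8, 27, 64, 125, 216, 343 → 512 (perfect cubes: 1³, 2³, 3³, …).
T: 48, 39, 30, 21, 12, 3, -6 → -15 (−9 each step).
Putting it together: (u=68, v=F, w=512, t=-15).

(u=68, v=F, w=512, t=-15)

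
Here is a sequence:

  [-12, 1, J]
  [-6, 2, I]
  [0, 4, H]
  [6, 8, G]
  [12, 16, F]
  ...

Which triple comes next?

[18, 32, E]

First coordinate goes -12, -6, 0, 6, 12 → 18 (+6 each step).
Second coordinate — ×2 each step: 1, 2, 4, 8, 16 → 32.
Letter: letters move back 1 place in the alphabet, so J, I, H, G, F → E.
So the next triple is [18, 32, E].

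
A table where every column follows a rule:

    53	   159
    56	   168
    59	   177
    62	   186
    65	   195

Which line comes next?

68  204

First component — +3 each step: 53, 56, 59, 62, 65 → 68.
Second component: always 3 × the first component; 159, 168, 177, 186, 195 → 204.
Combining the parts gives 68  204.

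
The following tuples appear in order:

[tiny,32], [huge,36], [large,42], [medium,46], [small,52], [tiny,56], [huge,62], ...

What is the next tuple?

Size: tiny, huge, large, medium, small, tiny, huge → large (repeats tiny → huge → large → medium → small).
Second component — alternating steps +4, +6, +4, +6, …: 32, 36, 42, 46, 52, 56, 62 → 66.
Putting it together: [large,66].

[large,66]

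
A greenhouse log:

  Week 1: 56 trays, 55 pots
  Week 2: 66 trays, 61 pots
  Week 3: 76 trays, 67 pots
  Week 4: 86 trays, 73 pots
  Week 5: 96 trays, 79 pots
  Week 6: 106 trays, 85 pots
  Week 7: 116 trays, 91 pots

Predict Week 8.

126 trays, 97 pots

Trays: +10 each step, so 56, 66, 76, 86, 96, 106, 116 → 126.
Pots: +6 each step; 55, 61, 67, 73, 79, 85, 91 → 97.
Putting it together: 126 trays, 97 pots.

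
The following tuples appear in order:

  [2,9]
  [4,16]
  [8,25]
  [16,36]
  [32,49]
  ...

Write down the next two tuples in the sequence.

[64,64], [128,81]

For the first value, ×2 each step: 2, 4, 8, 16, 32 → 64 → 128.
For the second value, perfect squares: 3², 4², 5², …: 9, 16, 25, 36, 49 → 64 → 81.
So the next two tuples are [64,64] and [128,81].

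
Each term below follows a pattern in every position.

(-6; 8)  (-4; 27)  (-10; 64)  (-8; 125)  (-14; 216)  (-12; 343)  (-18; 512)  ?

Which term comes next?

(-16; 729)

First component goes -6, -4, -10, -8, -14, -12, -18 → -16 (alternating steps +2, −6, +2, −6, …).
Second component goes 8, 27, 64, 125, 216, 343, 512 → 729 (perfect cubes: 2³, 3³, 4³, …).
Combining the parts gives (-16; 729).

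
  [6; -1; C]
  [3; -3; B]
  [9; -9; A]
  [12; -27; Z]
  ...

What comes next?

First component goes 6, 3, 9, 12 → 21 (each term is the sum of the two before it).
Second component: ×3 each step; -1, -3, -9, -27 → -81.
Letter: letters move back 1 place in the alphabet, wrapping A→Z; C, B, A, Z → Y.
So the next term is [21; -81; Y].

[21; -81; Y]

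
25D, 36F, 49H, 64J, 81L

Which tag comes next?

100N

First component goes 25, 36, 49, 64, 81 → 100 (perfect squares: 5², 6², 7², …).
Letter: letters move forward 2 places in the alphabet; D, F, H, J, L → N.
So the next tag is 100N.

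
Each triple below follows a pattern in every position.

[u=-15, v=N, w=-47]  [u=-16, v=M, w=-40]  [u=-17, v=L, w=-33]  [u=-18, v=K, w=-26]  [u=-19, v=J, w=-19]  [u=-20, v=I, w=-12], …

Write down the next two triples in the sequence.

U: -15, -16, -17, -18, -19, -20 → -21 → -22 (−1 each step).
For the v, letters move back 1 place in the alphabet: N, M, L, K, J, I → H → G.
W: +7 each step, so -47, -40, -33, -26, -19, -12 → -5 → 2.
Putting the parts together: [u=-21, v=H, w=-5] and then [u=-22, v=G, w=2].

[u=-21, v=H, w=-5], [u=-22, v=G, w=2]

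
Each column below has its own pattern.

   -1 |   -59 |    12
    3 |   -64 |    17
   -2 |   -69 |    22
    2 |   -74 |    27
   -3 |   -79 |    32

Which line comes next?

First component goes -1, 3, -2, 2, -3 → 1 (alternating steps +4, −5, +4, −5, …).
Second component: −5 each step; -59, -64, -69, -74, -79 → -84.
Third component: together with the second component always sums to -47, so 12, 17, 22, 27, 32 → 37.
Putting it together: 1  -84  37.

1  -84  37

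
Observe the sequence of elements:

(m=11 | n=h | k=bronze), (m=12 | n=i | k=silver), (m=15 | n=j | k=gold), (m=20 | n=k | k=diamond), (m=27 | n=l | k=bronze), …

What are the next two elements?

M: differences are 1, 3, 5, … (increasing by 2 each time); 11, 12, 15, 20, 27 → 36 → 47.
N goes h, i, j, k, l → m → n (letters move forward 1 place in the alphabet).
K — repeats bronze → silver → gold → diamond: bronze, silver, gold, diamond, bronze → silver → gold.
Putting the parts together: (m=36 | n=m | k=silver) and then (m=47 | n=n | k=gold).

(m=36 | n=m | k=silver), (m=47 | n=n | k=gold)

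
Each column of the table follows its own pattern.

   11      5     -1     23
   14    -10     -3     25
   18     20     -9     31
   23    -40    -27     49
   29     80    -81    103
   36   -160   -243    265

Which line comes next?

First component: differences are 3, 4, 5, … (increasing by 1 each time); 11, 14, 18, 23, 29, 36 → 44.
Second component: 5, -10, 20, -40, 80, -160 → 320 (×(-2) each step).
Third component: ×3 each step; -1, -3, -9, -27, -81, -243 → -729.
Fourth component goes 23, 25, 31, 49, 103, 265 → 751 (together with the third component always sums to 22).
Putting it together: 44  320  -729  751.

44  320  -729  751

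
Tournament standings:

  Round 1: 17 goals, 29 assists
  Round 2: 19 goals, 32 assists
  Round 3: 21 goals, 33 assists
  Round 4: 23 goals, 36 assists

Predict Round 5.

25 goals, 37 assists

For the goals, +2 each step: 17, 19, 21, 23 → 25.
For the assists, alternating steps +3, +1, +3, +1, …: 29, 32, 33, 36 → 37.
Putting it together: 25 goals, 37 assists.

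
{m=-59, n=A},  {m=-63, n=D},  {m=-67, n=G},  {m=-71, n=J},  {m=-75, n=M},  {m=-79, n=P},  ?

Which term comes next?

{m=-83, n=S}

M: −4 each step; -59, -63, -67, -71, -75, -79 → -83.
N goes A, D, G, J, M, P → S (letters move forward 3 places in the alphabet).
Combining the parts gives {m=-83, n=S}.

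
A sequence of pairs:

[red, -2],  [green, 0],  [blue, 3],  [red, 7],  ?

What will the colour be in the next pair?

green

Colour: red, green, blue, red → green (repeats red → green → blue).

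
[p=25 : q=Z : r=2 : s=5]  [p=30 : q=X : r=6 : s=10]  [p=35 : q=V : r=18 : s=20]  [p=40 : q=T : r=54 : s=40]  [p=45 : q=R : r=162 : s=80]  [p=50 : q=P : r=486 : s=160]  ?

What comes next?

[p=55 : q=N : r=1458 : s=320]

P: +5 each step; 25, 30, 35, 40, 45, 50 → 55.
For the q, letters move back 2 places in the alphabet: Z, X, V, T, R, P → N.
R: ×3 each step; 2, 6, 18, 54, 162, 486 → 1458.
S — ×2 each step: 5, 10, 20, 40, 80, 160 → 320.
Putting it together: [p=55 : q=N : r=1458 : s=320].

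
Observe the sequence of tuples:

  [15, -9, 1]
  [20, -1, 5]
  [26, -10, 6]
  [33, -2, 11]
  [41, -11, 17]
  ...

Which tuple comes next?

[50, -3, 28]

First component: differences are 5, 6, 7, … (increasing by 1 each time); 15, 20, 26, 33, 41 → 50.
Second component: -9, -1, -10, -2, -11 → -3 (alternating steps +8, −9, +8, −9, …).
For the third component, each term is the sum of the two before it: 1, 5, 6, 11, 17 → 28.
So the next tuple is [50, -3, 28].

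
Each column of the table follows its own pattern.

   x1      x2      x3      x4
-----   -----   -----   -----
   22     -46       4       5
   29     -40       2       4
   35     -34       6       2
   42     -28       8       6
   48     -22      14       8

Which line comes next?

55  -16  22  14

Column x1: 22, 29, 35, 42, 48 → 55 (alternating steps +7, +6, +7, +6, …).
Column x2: -46, -40, -34, -28, -22 → -16 (+6 each step).
For the column x3, each term is the sum of the two before it: 4, 2, 6, 8, 14 → 22.
Column x4: 5, 4, 2, 6, 8 → 14 (always the previous value of the column x3).
So the next line is 55  -16  22  14.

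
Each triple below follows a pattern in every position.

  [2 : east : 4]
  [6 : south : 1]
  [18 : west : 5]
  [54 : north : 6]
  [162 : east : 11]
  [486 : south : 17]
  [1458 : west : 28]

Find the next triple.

[4374 : north : 45]

First value: ×3 each step, so 2, 6, 18, 54, 162, 486, 1458 → 4374.
Direction: repeats east → south → west → north; east, south, west, north, east, south, west → north.
Third value goes 4, 1, 5, 6, 11, 17, 28 → 45 (each term is the sum of the two before it).
So the next triple is [4374 : north : 45].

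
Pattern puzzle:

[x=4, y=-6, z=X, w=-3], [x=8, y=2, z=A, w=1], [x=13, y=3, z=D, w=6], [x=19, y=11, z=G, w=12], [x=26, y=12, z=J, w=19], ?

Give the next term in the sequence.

[x=34, y=20, z=M, w=27]

X: differences are 4, 5, 6, … (increasing by 1 each time); 4, 8, 13, 19, 26 → 34.
Y: alternating steps +8, +1, +8, +1, …, so -6, 2, 3, 11, 12 → 20.
Z: letters move forward 3 places in the alphabet, wrapping Z→A, so X, A, D, G, J → M.
W — differences are 4, 5, 6, … (increasing by 1 each time): -3, 1, 6, 12, 19 → 27.
So the next term is [x=34, y=20, z=M, w=27].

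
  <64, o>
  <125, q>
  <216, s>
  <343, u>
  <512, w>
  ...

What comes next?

First value: perfect cubes: 4³, 5³, 6³, …; 64, 125, 216, 343, 512 → 729.
Letter: o, q, s, u, w → y (letters move forward 2 places in the alphabet).
Combining the parts gives <729, y>.

<729, y>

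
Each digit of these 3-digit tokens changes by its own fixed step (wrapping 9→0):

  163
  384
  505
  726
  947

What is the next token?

168

First digit: +2 each step, mod 10; 1, 3, 5, 7, 9 → 1.
For the second digit, +2 each step, mod 10: 6, 8, 0, 2, 4 → 6.
For the third digit, +1 each step, mod 10: 3, 4, 5, 6, 7 → 8.
Combining the parts gives 168.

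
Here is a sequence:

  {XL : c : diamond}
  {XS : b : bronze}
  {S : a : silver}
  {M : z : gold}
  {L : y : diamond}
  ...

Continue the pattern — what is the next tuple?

{XL : x : bronze}

Size: runs through clothing sizes XS→XL; XL, XS, S, M, L → XL.
Letter: letters move back 1 place in the alphabet, wrapping A→Z, so c, b, a, z, y → x.
Rank: repeats diamond → bronze → silver → gold, so diamond, bronze, silver, gold, diamond → bronze.
Combining the parts gives {XL : x : bronze}.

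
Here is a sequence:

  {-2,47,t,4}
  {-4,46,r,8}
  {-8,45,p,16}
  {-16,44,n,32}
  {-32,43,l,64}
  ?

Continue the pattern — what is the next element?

{-64,42,j,128}

For the first value, ×2 each step: -2, -4, -8, -16, -32 → -64.
Second value: −1 each step; 47, 46, 45, 44, 43 → 42.
For the letter, letters move back 2 places in the alphabet: t, r, p, n, l → j.
Fourth value: ×2 each step, so 4, 8, 16, 32, 64 → 128.
Putting it together: {-64,42,j,128}.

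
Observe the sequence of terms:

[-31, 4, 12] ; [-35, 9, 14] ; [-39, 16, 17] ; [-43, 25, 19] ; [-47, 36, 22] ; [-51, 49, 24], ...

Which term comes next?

[-55, 64, 27]

First entry: -31, -35, -39, -43, -47, -51 → -55 (−4 each step).
Second entry: perfect squares: 2², 3², 4², …, so 4, 9, 16, 25, 36, 49 → 64.
Third entry: 12, 14, 17, 19, 22, 24 → 27 (alternating steps +2, +3, +2, +3, …).
Combining the parts gives [-55, 64, 27].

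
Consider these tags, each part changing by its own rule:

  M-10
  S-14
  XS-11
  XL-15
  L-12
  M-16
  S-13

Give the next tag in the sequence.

XS-17

Size goes M, S, XS, XL, L, M, S → XS (repeats M → S → XS → XL → L).
Second component — alternating steps +4, −3, +4, −3, …: 10, 14, 11, 15, 12, 16, 13 → 17.
Putting it together: XS-17.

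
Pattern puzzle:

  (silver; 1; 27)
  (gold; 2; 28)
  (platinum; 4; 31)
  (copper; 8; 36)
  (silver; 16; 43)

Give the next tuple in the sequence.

Metal: silver, gold, platinum, copper, silver → gold (repeats silver → gold → platinum → copper).
Second value — ×2 each step: 1, 2, 4, 8, 16 → 32.
Third value — differences are 1, 3, 5, … (increasing by 2 each time): 27, 28, 31, 36, 43 → 52.
So the next tuple is (gold; 32; 52).

(gold; 32; 52)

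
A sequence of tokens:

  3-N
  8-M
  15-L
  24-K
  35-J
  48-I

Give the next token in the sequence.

63-H

First component — differences are 5, 7, 9, … (increasing by 2 each time): 3, 8, 15, 24, 35, 48 → 63.
For the letter, letters move back 1 place in the alphabet: N, M, L, K, J, I → H.
So the next token is 63-H.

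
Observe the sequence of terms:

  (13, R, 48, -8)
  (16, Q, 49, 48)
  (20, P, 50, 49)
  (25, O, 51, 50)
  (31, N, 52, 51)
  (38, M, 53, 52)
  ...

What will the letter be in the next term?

L

First coordinate: differences are 3, 4, 5, … (increasing by 1 each time); 13, 16, 20, 25, 31, 38 → 46.
Letter: R, Q, P, O, N, M → L (letters move back 1 place in the alphabet).
Third coordinate goes 48, 49, 50, 51, 52, 53 → 54 (+1 each step).
Fourth coordinate — always the previous value of the third coordinate: -8, 48, 49, 50, 51, 52 → 53.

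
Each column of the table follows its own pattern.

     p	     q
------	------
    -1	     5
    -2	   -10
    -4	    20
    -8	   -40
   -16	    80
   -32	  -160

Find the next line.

Column p: ×2 each step, so -1, -2, -4, -8, -16, -32 → -64.
Column q: 5, -10, 20, -40, 80, -160 → 320 (×(-2) each step).
So the next line is -64  320.

-64  320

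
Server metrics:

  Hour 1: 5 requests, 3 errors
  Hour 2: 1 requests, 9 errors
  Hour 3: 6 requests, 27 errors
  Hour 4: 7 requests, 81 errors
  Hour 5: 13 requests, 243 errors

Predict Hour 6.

Requests: each term is the sum of the two before it, so 5, 1, 6, 7, 13 → 20.
Errors — ×3 each step: 3, 9, 27, 81, 243 → 729.
So the next line is 20 requests, 729 errors.

20 requests, 729 errors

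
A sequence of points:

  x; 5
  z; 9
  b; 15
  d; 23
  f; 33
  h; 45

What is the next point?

Letter: letters move forward 2 places in the alphabet, wrapping Z→A; x, z, b, d, f, h → j.
Second slot: differences are 4, 6, 8, … (increasing by 2 each time), so 5, 9, 15, 23, 33, 45 → 59.
So the next point is j; 59.

j; 59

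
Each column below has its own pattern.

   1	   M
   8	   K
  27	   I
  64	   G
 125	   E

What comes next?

216  C

First component — perfect cubes: 1³, 2³, 3³, …: 1, 8, 27, 64, 125 → 216.
Letter — letters move back 2 places in the alphabet: M, K, I, G, E → C.
Combining the parts gives 216  C.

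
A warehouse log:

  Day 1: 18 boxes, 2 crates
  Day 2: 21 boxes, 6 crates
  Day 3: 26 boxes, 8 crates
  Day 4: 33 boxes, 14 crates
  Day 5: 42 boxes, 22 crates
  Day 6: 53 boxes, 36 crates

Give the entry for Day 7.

66 boxes, 58 crates

Boxes goes 18, 21, 26, 33, 42, 53 → 66 (differences are 3, 5, 7, … (increasing by 2 each time)).
Crates: each term is the sum of the two before it, so 2, 6, 8, 14, 22, 36 → 58.
So the next line is 66 boxes, 58 crates.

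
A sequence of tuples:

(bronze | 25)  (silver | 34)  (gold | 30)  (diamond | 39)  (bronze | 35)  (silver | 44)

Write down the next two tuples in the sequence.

Rank: bronze, silver, gold, diamond, bronze, silver → gold → diamond (repeats bronze → silver → gold → diamond).
Second part: alternating steps +9, −4, +9, −4, …; 25, 34, 30, 39, 35, 44 → 40 → 49.
Putting the parts together: (gold | 40) and then (diamond | 49).

(gold | 40), (diamond | 49)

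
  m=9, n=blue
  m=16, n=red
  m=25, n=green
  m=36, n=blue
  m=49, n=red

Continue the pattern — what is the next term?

M: perfect squares: 3², 4², 5², …; 9, 16, 25, 36, 49 → 64.
N: repeats blue → red → green; blue, red, green, blue, red → green.
Combining the parts gives m=64, n=green.

m=64, n=green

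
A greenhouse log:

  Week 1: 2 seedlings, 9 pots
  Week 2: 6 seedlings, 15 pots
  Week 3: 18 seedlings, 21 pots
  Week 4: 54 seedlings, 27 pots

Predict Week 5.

162 seedlings, 33 pots

Seedlings — ×3 each step: 2, 6, 18, 54 → 162.
Pots: +6 each step, so 9, 15, 21, 27 → 33.
Putting it together: 162 seedlings, 33 pots.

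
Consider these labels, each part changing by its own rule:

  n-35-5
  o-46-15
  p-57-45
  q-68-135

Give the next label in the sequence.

r-79-405

For the letter, letters move forward 1 place in the alphabet: n, o, p, q → r.
For the second component, +11 each step: 35, 46, 57, 68 → 79.
Third component: ×3 each step, so 5, 15, 45, 135 → 405.
So the next label is r-79-405.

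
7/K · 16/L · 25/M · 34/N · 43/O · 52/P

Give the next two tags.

First component: +9 each step, so 7, 16, 25, 34, 43, 52 → 61 → 70.
Letter: letters move forward 1 place in the alphabet; K, L, M, N, O, P → Q → R.
So the next two tags are 61/Q and 70/R.

61/Q, 70/R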